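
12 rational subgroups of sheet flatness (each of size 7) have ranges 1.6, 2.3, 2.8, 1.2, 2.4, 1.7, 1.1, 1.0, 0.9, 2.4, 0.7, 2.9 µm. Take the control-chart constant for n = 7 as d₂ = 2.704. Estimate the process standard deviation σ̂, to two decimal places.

R̄ = (1.6 + 2.3 + 2.8 + 1.2 + 2.4 + 1.7 + 1.1 + 1.0 + 0.9 + 2.4 + 0.7 + 2.9) / 12 = 1.7500
σ̂ = R̄ / d₂ = 1.7500 / 2.704 = 0.6472

0.65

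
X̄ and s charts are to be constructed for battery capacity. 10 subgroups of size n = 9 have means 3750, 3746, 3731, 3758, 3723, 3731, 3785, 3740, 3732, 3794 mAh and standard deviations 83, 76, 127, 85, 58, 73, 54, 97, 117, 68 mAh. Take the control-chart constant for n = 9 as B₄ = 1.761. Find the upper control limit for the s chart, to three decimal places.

147.572

s̄ = (83 + 76 + 127 + 85 + 58 + 73 + 54 + 97 + 117 + 68) / 10 = 83.8000
UCL_s = B₄·s̄ = 1.761 × 83.8000 = 147.5718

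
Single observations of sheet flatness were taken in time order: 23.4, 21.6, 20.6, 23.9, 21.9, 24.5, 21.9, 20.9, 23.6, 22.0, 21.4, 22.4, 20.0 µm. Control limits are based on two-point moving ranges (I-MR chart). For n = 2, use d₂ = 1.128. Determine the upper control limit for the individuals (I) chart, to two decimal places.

27.17

X̄ = (23.4 + 21.6 + 20.6 + 23.9 + 21.9 + 24.5 + 21.9 + 20.9 + 23.6 + 22.0 + 21.4 + 22.4 + 20.0) / 13 = 22.1615
Moving ranges: 1.8, 1.0, 3.3, 2.0, 2.6, 2.6, 1.0, 2.7, 1.6, 0.6, 1.0, 2.4; M̄R̄ = 22.6000 / 12 = 1.8833
UCL = X̄ + 3·M̄R̄/d₂ = 22.1615 + 3 × 1.8833 / 1.128 = 27.1704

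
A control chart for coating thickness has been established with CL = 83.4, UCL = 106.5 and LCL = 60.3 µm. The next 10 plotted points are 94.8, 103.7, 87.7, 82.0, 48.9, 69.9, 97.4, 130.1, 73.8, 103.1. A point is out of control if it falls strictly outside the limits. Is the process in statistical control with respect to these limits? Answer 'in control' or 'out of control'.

Compare each point to [60.3, 106.5]: sample 5 = 48.9 < LCL; sample 8 = 130.1 > UCL.

out of control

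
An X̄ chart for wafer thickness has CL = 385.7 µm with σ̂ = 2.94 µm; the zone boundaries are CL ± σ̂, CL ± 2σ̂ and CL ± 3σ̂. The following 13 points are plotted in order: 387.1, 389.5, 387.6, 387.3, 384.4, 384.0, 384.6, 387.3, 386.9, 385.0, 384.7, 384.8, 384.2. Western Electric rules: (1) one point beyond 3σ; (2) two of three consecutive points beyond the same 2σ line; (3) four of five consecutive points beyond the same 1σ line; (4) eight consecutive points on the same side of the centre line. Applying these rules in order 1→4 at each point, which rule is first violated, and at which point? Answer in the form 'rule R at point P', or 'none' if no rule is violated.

Zone of each point (C = within 1σ̂, B = 1σ̂–2σ̂, A = 2σ̂–3σ̂, * = beyond 3σ̂; sign = side of CL): 1:+C, 2:+B, 3:+C, 4:+C, 5:-C, 6:-C, 7:-C, 8:+C, 9:+C, 10:-C, 11:-C, 12:-C, 13:-C
No rule fires across all 13 points.

none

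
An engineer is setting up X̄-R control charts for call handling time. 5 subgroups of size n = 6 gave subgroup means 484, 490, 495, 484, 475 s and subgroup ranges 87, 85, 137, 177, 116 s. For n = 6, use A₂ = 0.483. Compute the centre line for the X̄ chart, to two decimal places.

485.60

X̄̄ = (484 + 490 + 495 + 484 + 475) / 5 = 2428.0000 / 5 = 485.6000
CL = X̄̄ = 485.6000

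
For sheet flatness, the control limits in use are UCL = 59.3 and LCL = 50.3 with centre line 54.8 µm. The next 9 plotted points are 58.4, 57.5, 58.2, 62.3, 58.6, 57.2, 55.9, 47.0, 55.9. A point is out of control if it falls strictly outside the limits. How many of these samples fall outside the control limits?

Compare each point to [50.3, 59.3]: sample 4 = 62.3 > UCL; sample 8 = 47.0 < LCL.

2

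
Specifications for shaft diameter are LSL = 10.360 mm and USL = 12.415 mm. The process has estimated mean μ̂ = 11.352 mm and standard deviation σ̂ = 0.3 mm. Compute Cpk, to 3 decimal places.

1.102

Cpu = (USL − μ̂) / (3σ̂) = (12.415 − 11.352) / (3 × 0.3) = 1.1811; Cpl = (μ̂ − LSL) / (3σ̂) = (11.352 − 10.360) / (3 × 0.3) = 1.1022; Cpk = min(Cpu, Cpl) = 1.1022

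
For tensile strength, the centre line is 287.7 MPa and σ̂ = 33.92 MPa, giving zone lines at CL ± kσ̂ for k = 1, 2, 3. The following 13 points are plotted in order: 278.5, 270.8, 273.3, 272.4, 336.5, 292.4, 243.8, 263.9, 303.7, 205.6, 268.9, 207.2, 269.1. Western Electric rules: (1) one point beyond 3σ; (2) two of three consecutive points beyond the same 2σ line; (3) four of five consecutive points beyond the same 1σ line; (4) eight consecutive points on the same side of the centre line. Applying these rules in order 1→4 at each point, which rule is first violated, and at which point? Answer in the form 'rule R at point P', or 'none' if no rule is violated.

Zone of each point (C = within 1σ̂, B = 1σ̂–2σ̂, A = 2σ̂–3σ̂, * = beyond 3σ̂; sign = side of CL): 1:-C, 2:-C, 3:-C, 4:-C, 5:+B, 6:+C, 7:-B, 8:-C, 9:+C, 10:-A, 11:-C, 12:-A, 13:-C
Rule 2 (two of three consecutive points beyond the same 2σ limit) is satisfied at point 12.

rule 2 at point 12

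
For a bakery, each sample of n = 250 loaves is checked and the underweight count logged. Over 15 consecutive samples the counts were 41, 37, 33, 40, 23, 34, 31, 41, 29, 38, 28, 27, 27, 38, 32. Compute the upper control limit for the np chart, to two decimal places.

49.38

p̄ = Σdᵢ / (k·n) = 499 / (15 × 250) = 0.13307
UCL = np̄ + 3·√(np̄(1−p̄)) = 33.2667 + 3 × √(33.2667×0.86693) = 33.2667 + 3 × 5.3703 = 49.3775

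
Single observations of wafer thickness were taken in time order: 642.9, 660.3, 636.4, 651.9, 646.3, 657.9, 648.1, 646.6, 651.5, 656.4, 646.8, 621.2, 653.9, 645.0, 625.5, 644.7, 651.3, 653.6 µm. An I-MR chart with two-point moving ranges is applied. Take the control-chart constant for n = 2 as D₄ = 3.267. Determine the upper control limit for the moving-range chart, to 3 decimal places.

42.183

Moving ranges: 17.4, 23.9, 15.5, 5.6, 11.6, 9.8, 1.5, 4.9, 4.9, 9.6, 25.6, 32.7, 8.9, 19.5, 19.2, 6.6, 2.3; M̄R̄ = 219.5000 / 17 = 12.9118
UCL_MR = D₄·M̄R̄ = 3.267 × 12.9118 = 42.1827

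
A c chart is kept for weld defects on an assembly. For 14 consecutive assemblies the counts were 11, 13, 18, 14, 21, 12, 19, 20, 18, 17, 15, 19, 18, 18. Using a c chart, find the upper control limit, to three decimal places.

28.882

c̄ = (11 + 13 + 18 + 14 + 21 + 12 + 19 + 20 + 18 + 17 + 15 + 19 + 18 + 18) / 14 = 233 / 14 = 16.6429
UCL = c̄ + 3√c̄ = 16.6429 + 3 × √16.6429 = 16.6429 + 3 × 4.0796 = 28.8816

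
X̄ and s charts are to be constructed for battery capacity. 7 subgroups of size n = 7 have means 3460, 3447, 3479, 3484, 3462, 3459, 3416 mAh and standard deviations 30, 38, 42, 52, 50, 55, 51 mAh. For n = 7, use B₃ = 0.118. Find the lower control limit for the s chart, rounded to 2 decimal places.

s̄ = (30 + 38 + 42 + 52 + 50 + 55 + 51) / 7 = 45.4286
LCL_s = B₃·s̄ = 0.118 × 45.4286 = 5.3606

5.36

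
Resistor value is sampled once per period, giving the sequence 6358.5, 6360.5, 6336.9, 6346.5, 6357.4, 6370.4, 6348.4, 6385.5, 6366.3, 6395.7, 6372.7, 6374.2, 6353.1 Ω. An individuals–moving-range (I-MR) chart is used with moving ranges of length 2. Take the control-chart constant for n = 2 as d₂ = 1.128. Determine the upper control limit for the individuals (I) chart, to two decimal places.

X̄ = (6358.5 + 6360.5 + 6336.9 + 6346.5 + 6357.4 + 6370.4 + 6348.4 + 6385.5 + 6366.3 + 6395.7 + 6372.7 + 6374.2 + 6353.1) / 13 = 6363.5462
Moving ranges: 2.0, 23.6, 9.6, 10.9, 13.0, 22.0, 37.1, 19.2, 29.4, 23.0, 1.5, 21.1; M̄R̄ = 212.4000 / 12 = 17.7000
UCL = X̄ + 3·M̄R̄/d₂ = 6363.5462 + 3 × 17.7000 / 1.128 = 6410.6206

6410.62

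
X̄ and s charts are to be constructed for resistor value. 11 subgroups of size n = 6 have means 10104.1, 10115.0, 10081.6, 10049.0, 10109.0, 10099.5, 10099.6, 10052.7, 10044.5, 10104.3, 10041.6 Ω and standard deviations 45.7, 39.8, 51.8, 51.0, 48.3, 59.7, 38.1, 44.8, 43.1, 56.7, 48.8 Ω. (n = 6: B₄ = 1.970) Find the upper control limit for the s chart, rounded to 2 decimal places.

94.52

s̄ = (45.7 + 39.8 + 51.8 + 51.0 + 48.3 + 59.7 + 38.1 + 44.8 + 43.1 + 56.7 + 48.8) / 11 = 47.9818
UCL_s = B₄·s̄ = 1.970 × 47.9818 = 94.5242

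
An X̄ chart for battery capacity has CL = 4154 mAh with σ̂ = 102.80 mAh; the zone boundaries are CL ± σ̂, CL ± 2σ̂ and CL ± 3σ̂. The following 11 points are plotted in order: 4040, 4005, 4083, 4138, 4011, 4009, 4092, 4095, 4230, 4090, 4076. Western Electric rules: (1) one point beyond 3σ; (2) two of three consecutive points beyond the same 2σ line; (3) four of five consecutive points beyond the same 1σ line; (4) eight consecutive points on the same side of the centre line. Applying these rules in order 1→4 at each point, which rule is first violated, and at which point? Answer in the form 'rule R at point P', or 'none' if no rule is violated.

Zone of each point (C = within 1σ̂, B = 1σ̂–2σ̂, A = 2σ̂–3σ̂, * = beyond 3σ̂; sign = side of CL): 1:-B, 2:-B, 3:-C, 4:-C, 5:-B, 6:-B, 7:-C, 8:-C, 9:+C, 10:-C, 11:-C
Rule 4 (eight consecutive points on the same side of the centre line) is satisfied at point 8.

rule 4 at point 8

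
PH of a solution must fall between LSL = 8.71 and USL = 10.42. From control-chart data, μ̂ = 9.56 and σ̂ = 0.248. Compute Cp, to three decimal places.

1.149

Cp = (USL − LSL) / (6σ̂) = (10.42 − 8.71) / (6 × 0.248) = 1.7100 / 1.4880 = 1.1492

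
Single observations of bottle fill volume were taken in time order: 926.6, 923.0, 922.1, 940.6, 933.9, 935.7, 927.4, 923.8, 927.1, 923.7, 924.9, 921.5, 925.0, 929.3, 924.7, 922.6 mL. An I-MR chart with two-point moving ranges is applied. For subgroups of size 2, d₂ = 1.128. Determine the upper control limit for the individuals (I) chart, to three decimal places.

X̄ = (926.6 + 923.0 + 922.1 + 940.6 + 933.9 + 935.7 + 927.4 + 923.8 + 927.1 + 923.7 + 924.9 + 921.5 + 925.0 + 929.3 + 924.7 + 922.6) / 16 = 926.9937
Moving ranges: 3.6, 0.9, 18.5, 6.7, 1.8, 8.3, 3.6, 3.3, 3.4, 1.2, 3.4, 3.5, 4.3, 4.6, 2.1; M̄R̄ = 69.2000 / 15 = 4.6133
UCL = X̄ + 3·M̄R̄/d₂ = 926.9937 + 3 × 4.6133 / 1.128 = 939.2633

939.263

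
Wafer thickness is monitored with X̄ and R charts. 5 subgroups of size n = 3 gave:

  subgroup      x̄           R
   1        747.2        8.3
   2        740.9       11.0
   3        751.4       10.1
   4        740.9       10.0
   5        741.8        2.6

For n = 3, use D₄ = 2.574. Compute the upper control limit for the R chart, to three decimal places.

R̄ = (8.3 + 11.0 + 10.1 + 10.0 + 2.6) / 5 = 42.0000 / 5 = 8.4000
UCL_R = D₄·R̄ = 2.574 × 8.4000 = 21.6216

21.622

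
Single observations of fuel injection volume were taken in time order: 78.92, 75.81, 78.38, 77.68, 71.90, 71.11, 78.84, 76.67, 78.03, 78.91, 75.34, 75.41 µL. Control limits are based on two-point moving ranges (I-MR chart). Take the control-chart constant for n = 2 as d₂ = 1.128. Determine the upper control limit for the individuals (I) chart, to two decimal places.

X̄ = (78.92 + 75.81 + 78.38 + 77.68 + 71.90 + 71.11 + 78.84 + 76.67 + 78.03 + 78.91 + 75.34 + 75.41) / 12 = 76.4167
Moving ranges: 3.11, 2.57, 0.70, 5.78, 0.79, 7.73, 2.17, 1.36, 0.88, 3.57, 0.07; M̄R̄ = 28.7300 / 11 = 2.6118
UCL = X̄ + 3·M̄R̄/d₂ = 76.4167 + 3 × 2.6118 / 1.128 = 83.3630

83.36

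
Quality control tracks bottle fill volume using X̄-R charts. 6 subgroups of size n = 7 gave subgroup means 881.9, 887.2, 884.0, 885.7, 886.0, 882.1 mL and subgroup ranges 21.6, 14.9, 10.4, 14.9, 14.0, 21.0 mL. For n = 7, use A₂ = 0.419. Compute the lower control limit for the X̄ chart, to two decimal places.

877.72

X̄̄ = (881.9 + 887.2 + 884.0 + 885.7 + 886.0 + 882.1) / 6 = 5306.9000 / 6 = 884.4833
R̄ = (21.6 + 14.9 + 10.4 + 14.9 + 14.0 + 21.0) / 6 = 96.8000 / 6 = 16.1333
LCL = X̄̄ − A₂·R̄ = 884.4833 − 0.419 × 16.1333 = 877.7235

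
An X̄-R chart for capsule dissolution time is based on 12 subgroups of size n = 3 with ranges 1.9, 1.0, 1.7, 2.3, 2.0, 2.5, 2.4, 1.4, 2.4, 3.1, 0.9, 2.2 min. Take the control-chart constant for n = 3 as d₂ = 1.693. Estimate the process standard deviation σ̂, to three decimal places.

R̄ = (1.9 + 1.0 + 1.7 + 2.3 + 2.0 + 2.5 + 2.4 + 1.4 + 2.4 + 3.1 + 0.9 + 2.2) / 12 = 1.9833
σ̂ = R̄ / d₂ = 1.9833 / 1.693 = 1.1715

1.171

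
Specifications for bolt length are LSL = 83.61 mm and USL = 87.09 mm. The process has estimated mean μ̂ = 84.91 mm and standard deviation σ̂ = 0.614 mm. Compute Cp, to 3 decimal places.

0.945

Cp = (USL − LSL) / (6σ̂) = (87.09 − 83.61) / (6 × 0.614) = 3.4800 / 3.6840 = 0.9446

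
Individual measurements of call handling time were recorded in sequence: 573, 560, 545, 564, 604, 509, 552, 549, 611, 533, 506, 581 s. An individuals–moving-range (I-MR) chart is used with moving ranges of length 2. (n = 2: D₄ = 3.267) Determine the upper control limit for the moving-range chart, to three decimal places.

Moving ranges: 13, 15, 19, 40, 95, 43, 3, 62, 78, 27, 75; M̄R̄ = 470.0000 / 11 = 42.7273
UCL_MR = D₄·M̄R̄ = 3.267 × 42.7273 = 139.5900

139.590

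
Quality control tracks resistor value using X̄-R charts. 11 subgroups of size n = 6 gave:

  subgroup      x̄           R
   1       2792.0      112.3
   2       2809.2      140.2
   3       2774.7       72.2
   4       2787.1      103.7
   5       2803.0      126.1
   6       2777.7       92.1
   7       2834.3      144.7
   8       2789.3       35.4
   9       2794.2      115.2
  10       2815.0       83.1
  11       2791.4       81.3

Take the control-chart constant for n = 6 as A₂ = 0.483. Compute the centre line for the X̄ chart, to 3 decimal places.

X̄̄ = (2792.0 + 2809.2 + 2774.7 + 2787.1 + 2803.0 + 2777.7 + 2834.3 + 2789.3 + 2794.2 + 2815.0 + 2791.4) / 11 = 30767.9000 / 11 = 2797.0818
CL = X̄̄ = 2797.0818

2797.082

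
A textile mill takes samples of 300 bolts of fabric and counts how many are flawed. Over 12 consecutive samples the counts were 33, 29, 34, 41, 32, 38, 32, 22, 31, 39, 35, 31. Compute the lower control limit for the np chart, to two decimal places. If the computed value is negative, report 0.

p̄ = Σdᵢ / (k·n) = 397 / (12 × 300) = 0.11028
LCL = np̄ − 3·√(np̄(1−p̄)) = 33.0833 − 3 × 5.4254 = 16.8071

16.81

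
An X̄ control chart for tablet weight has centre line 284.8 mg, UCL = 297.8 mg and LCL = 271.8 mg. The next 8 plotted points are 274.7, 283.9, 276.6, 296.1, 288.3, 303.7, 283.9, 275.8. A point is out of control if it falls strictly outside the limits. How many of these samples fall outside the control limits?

1

Compare each point to [271.8, 297.8]: sample 6 = 303.7 > UCL.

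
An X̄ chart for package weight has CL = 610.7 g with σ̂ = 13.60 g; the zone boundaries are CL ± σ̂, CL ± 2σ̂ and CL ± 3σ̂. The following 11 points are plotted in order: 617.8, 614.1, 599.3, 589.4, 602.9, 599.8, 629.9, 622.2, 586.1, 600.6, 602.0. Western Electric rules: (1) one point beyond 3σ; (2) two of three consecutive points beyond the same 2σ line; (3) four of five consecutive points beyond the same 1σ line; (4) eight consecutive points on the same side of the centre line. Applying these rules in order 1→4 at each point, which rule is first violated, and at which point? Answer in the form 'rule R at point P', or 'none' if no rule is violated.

none

Zone of each point (C = within 1σ̂, B = 1σ̂–2σ̂, A = 2σ̂–3σ̂, * = beyond 3σ̂; sign = side of CL): 1:+C, 2:+C, 3:-C, 4:-B, 5:-C, 6:-C, 7:+B, 8:+C, 9:-B, 10:-C, 11:-C
No rule fires across all 11 points.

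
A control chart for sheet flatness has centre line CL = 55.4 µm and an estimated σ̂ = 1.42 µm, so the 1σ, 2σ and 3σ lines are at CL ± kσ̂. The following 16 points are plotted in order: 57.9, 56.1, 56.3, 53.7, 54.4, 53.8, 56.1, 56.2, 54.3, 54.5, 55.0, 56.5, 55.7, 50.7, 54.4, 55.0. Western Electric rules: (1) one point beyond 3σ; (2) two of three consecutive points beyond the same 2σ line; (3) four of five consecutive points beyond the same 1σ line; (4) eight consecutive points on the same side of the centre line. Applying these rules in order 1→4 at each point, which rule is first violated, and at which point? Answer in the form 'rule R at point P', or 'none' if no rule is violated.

rule 1 at point 14

Zone of each point (C = within 1σ̂, B = 1σ̂–2σ̂, A = 2σ̂–3σ̂, * = beyond 3σ̂; sign = side of CL): 1:+B, 2:+C, 3:+C, 4:-B, 5:-C, 6:-B, 7:+C, 8:+C, 9:-C, 10:-C, 11:-C, 12:+C, 13:+C, 14:-*, 15:-C, 16:-C
Rule 1 (one point beyond the 3σ limits) is satisfied at point 14.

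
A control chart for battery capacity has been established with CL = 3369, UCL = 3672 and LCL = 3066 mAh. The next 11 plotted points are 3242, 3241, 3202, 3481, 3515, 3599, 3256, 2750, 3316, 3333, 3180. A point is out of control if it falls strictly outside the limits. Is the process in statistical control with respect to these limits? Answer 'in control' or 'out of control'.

Compare each point to [3066, 3672]: sample 8 = 2750 < LCL.

out of control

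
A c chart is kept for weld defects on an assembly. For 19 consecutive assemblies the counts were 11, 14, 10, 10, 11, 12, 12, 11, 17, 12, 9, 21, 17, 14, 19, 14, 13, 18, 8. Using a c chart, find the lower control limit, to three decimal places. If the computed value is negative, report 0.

c̄ = (11 + 14 + 10 + 10 + 11 + 12 + 12 + 11 + 17 + 12 + 9 + 21 + 17 + 14 + 19 + 14 + 13 + 18 + 8) / 19 = 253 / 19 = 13.3158
LCL = c̄ − 3√c̄ = 13.3158 − 3 × 3.6491 = 2.3685

2.369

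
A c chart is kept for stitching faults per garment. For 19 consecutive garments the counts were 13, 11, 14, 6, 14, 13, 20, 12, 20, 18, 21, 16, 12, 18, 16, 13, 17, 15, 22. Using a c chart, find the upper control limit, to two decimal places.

c̄ = (13 + 11 + 14 + 6 + 14 + 13 + 20 + 12 + 20 + 18 + 21 + 16 + 12 + 18 + 16 + 13 + 17 + 15 + 22) / 19 = 291 / 19 = 15.3158
UCL = c̄ + 3√c̄ = 15.3158 + 3 × √15.3158 = 15.3158 + 3 × 3.9135 = 27.0564

27.06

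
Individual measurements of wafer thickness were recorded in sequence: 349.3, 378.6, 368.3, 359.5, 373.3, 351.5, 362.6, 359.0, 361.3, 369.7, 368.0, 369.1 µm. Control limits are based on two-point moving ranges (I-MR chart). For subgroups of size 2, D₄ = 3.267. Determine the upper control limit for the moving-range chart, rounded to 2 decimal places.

33.32

Moving ranges: 29.3, 10.3, 8.8, 13.8, 21.8, 11.1, 3.6, 2.3, 8.4, 1.7, 1.1; M̄R̄ = 112.2000 / 11 = 10.2000
UCL_MR = D₄·M̄R̄ = 3.267 × 10.2000 = 33.3234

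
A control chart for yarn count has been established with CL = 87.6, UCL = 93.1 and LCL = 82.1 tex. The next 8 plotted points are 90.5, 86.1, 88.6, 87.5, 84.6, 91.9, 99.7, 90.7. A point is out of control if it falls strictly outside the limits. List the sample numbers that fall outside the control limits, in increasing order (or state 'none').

7

Compare each point to [82.1, 93.1]: sample 7 = 99.7 > UCL.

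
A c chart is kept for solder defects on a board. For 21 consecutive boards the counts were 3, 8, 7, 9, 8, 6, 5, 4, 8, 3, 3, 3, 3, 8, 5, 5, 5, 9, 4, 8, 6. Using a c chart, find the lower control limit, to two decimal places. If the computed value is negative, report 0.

c̄ = (3 + 8 + 7 + 9 + 8 + 6 + 5 + 4 + 8 + 3 + 3 + 3 + 3 + 8 + 5 + 5 + 5 + 9 + 4 + 8 + 6) / 21 = 120 / 21 = 5.7143
LCL = c̄ − 3√c̄ = 5.7143 − 3 × 2.3905 = -1.4571 → 0 (cannot be negative)

0.00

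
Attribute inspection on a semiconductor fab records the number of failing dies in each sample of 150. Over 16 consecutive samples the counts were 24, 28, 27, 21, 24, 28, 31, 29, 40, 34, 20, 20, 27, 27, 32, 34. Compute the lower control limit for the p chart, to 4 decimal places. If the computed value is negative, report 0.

p̄ = Σdᵢ / (k·n) = 446 / (16 × 150) = 0.18583
LCL = p̄ − 3·√(p̄(1−p̄)/n) = 0.18583 − 3 × 0.03176 = 0.09056

0.0906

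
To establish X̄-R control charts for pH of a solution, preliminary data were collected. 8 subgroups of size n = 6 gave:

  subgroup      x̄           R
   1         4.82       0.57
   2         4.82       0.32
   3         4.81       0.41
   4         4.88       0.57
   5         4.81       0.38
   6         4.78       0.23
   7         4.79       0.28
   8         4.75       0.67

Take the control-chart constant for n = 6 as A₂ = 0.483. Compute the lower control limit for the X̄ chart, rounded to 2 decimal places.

X̄̄ = (4.82 + 4.82 + 4.81 + 4.88 + 4.81 + 4.78 + 4.79 + 4.75) / 8 = 38.4600 / 8 = 4.8075
R̄ = (0.57 + 0.32 + 0.41 + 0.57 + 0.38 + 0.23 + 0.28 + 0.67) / 8 = 3.4300 / 8 = 0.4288
LCL = X̄̄ − A₂·R̄ = 4.8075 − 0.483 × 0.4288 = 4.6004

4.60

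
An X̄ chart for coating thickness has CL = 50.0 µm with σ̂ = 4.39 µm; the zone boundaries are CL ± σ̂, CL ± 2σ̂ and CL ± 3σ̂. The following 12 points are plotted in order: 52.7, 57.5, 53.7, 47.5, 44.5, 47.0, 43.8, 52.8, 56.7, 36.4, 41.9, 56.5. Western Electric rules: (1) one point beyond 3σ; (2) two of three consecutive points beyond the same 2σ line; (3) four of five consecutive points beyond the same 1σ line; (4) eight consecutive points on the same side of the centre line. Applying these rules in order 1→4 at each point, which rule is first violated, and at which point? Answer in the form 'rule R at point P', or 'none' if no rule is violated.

rule 1 at point 10

Zone of each point (C = within 1σ̂, B = 1σ̂–2σ̂, A = 2σ̂–3σ̂, * = beyond 3σ̂; sign = side of CL): 1:+C, 2:+B, 3:+C, 4:-C, 5:-B, 6:-C, 7:-B, 8:+C, 9:+B, 10:-*, 11:-B, 12:+B
Rule 1 (one point beyond the 3σ limits) is satisfied at point 10.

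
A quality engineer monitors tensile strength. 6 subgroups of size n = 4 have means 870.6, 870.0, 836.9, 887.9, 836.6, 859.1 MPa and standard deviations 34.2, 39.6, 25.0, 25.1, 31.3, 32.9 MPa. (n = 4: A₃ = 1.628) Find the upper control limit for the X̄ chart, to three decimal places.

911.221

X̄̄ = (870.6 + 870.0 + 836.9 + 887.9 + 836.6 + 859.1) / 6 = 860.1833
s̄ = (34.2 + 39.6 + 25.0 + 25.1 + 31.3 + 32.9) / 6 = 31.3500
UCL = X̄̄ + A₃·s̄ = 860.1833 + 1.628 × 31.3500 = 911.2211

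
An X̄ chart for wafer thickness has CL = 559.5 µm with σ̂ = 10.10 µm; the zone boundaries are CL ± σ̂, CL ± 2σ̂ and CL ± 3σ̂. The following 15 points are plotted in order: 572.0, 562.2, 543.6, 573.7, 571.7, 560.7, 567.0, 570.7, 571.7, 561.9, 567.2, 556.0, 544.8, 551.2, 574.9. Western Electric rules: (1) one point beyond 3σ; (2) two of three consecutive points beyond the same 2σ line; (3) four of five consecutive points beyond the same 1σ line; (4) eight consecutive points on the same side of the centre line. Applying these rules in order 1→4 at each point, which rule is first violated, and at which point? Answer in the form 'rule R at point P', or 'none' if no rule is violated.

Zone of each point (C = within 1σ̂, B = 1σ̂–2σ̂, A = 2σ̂–3σ̂, * = beyond 3σ̂; sign = side of CL): 1:+B, 2:+C, 3:-B, 4:+B, 5:+B, 6:+C, 7:+C, 8:+B, 9:+B, 10:+C, 11:+C, 12:-C, 13:-B, 14:-C, 15:+B
Rule 4 (eight consecutive points on the same side of the centre line) is satisfied at point 11.

rule 4 at point 11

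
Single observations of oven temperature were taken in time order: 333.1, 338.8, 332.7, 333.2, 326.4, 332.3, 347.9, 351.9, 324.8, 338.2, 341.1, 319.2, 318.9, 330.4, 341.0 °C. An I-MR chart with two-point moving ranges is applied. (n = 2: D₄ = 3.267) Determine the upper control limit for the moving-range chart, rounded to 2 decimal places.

Moving ranges: 5.7, 6.1, 0.5, 6.8, 5.9, 15.6, 4.0, 27.1, 13.4, 2.9, 21.9, 0.3, 11.5, 10.6; M̄R̄ = 132.3000 / 14 = 9.4500
UCL_MR = D₄·M̄R̄ = 3.267 × 9.4500 = 30.8732

30.87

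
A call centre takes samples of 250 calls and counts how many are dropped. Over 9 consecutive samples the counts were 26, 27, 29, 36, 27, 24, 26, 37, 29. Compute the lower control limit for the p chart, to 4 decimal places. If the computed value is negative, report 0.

p̄ = Σdᵢ / (k·n) = 261 / (9 × 250) = 0.11600
LCL = p̄ − 3·√(p̄(1−p̄)/n) = 0.11600 − 3 × 0.02025 = 0.05524

0.0552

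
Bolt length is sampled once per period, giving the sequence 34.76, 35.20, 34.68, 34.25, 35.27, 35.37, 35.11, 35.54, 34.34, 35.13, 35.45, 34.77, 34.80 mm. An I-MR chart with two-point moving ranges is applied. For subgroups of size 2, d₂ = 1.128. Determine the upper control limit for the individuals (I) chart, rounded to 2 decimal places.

X̄ = (34.76 + 35.20 + 34.68 + 34.25 + 35.27 + 35.37 + 35.11 + 35.54 + 34.34 + 35.13 + 35.45 + 34.77 + 34.80) / 13 = 34.9746
Moving ranges: 0.44, 0.52, 0.43, 1.02, 0.10, 0.26, 0.43, 1.20, 0.79, 0.32, 0.68, 0.03; M̄R̄ = 6.2200 / 12 = 0.5183
UCL = X̄ + 3·M̄R̄/d₂ = 34.9746 + 3 × 0.5183 / 1.128 = 36.3532

36.35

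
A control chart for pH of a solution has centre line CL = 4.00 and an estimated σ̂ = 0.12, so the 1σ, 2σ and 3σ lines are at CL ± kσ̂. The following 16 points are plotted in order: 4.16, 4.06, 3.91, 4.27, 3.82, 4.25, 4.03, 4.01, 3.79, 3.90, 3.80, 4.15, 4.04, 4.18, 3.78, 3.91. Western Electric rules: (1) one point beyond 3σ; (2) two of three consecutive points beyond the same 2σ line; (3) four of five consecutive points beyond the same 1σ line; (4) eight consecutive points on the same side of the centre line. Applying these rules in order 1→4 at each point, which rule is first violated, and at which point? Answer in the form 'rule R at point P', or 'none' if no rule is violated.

Zone of each point (C = within 1σ̂, B = 1σ̂–2σ̂, A = 2σ̂–3σ̂, * = beyond 3σ̂; sign = side of CL): 1:+B, 2:+C, 3:-C, 4:+A, 5:-B, 6:+A, 7:+C, 8:+C, 9:-B, 10:-C, 11:-B, 12:+B, 13:+C, 14:+B, 15:-B, 16:-C
Rule 2 (two of three consecutive points beyond the same 2σ limit) is satisfied at point 6.

rule 2 at point 6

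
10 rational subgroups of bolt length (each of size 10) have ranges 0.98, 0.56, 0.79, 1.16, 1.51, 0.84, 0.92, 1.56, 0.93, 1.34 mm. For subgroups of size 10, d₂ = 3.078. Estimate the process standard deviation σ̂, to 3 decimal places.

0.344

R̄ = (0.98 + 0.56 + 0.79 + 1.16 + 1.51 + 0.84 + 0.92 + 1.56 + 0.93 + 1.34) / 10 = 1.0590
σ̂ = R̄ / d₂ = 1.0590 / 3.078 = 0.3441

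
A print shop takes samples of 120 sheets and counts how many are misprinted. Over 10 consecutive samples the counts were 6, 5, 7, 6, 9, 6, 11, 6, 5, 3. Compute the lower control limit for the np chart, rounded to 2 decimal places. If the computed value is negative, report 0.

p̄ = Σdᵢ / (k·n) = 64 / (10 × 120) = 0.05333
LCL = np̄ − 3·√(np̄(1−p̄)) = 6.4000 − 3 × 2.4614 = -0.9843 → 0 (negative, so LCL = 0)

0.00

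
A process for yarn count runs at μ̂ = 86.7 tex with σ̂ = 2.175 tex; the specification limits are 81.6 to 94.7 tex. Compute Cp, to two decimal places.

1.00

Cp = (USL − LSL) / (6σ̂) = (94.7 − 81.6) / (6 × 2.175) = 13.1000 / 13.0500 = 1.0038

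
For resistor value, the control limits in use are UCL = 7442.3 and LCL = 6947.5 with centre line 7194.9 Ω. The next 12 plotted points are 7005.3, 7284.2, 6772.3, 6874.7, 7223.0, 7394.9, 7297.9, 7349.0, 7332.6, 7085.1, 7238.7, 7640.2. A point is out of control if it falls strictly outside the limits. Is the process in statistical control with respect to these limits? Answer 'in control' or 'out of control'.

out of control

Compare each point to [6947.5, 7442.3]: sample 3 = 6772.3 < LCL; sample 4 = 6874.7 < LCL; sample 12 = 7640.2 > UCL.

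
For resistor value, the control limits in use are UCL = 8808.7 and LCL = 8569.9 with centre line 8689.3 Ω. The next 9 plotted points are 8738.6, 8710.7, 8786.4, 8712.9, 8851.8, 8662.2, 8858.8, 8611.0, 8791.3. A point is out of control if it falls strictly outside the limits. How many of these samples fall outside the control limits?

2

Compare each point to [8569.9, 8808.7]: sample 5 = 8851.8 > UCL; sample 7 = 8858.8 > UCL.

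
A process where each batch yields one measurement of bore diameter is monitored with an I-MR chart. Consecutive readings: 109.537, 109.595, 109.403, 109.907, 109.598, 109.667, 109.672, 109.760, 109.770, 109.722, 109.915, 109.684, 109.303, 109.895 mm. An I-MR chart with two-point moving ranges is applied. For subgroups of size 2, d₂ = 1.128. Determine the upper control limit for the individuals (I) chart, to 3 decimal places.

X̄ = (109.537 + 109.595 + 109.403 + 109.907 + 109.598 + 109.667 + 109.672 + 109.760 + 109.770 + 109.722 + 109.915 + 109.684 + 109.303 + 109.895) / 14 = 109.6734
Moving ranges: 0.058, 0.192, 0.504, 0.309, 0.069, 0.005, 0.088, 0.010, 0.048, 0.193, 0.231, 0.381, 0.592; M̄R̄ = 2.6800 / 13 = 0.2062
UCL = X̄ + 3·M̄R̄/d₂ = 109.6734 + 3 × 0.2062 / 1.128 = 110.2217

110.222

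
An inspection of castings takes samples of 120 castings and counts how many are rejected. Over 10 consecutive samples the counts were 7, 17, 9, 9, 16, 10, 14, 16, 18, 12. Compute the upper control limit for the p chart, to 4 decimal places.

p̄ = Σdᵢ / (k·n) = 128 / (10 × 120) = 0.10667
UCL = p̄ + 3·√(p̄(1−p̄)/n) = 0.10667 + 3 × √(0.10667×0.89333/120) = 0.10667 + 3 × 0.02818 = 0.19120

0.1912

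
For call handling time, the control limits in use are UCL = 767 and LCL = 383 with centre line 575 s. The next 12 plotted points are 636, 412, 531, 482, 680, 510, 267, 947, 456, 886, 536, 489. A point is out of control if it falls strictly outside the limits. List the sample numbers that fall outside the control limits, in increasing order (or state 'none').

7, 8, 10

Compare each point to [383, 767]: sample 7 = 267 < LCL; sample 8 = 947 > UCL; sample 10 = 886 > UCL.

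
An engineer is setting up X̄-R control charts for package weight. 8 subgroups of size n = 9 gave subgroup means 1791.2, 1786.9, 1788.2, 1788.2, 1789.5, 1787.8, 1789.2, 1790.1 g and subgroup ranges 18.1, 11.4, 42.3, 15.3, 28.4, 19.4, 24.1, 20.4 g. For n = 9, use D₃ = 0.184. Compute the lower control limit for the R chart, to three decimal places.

4.126

R̄ = (18.1 + 11.4 + 42.3 + 15.3 + 28.4 + 19.4 + 24.1 + 20.4) / 8 = 179.4000 / 8 = 22.4250
LCL_R = D₃·R̄ = 0.184 × 22.4250 = 4.1262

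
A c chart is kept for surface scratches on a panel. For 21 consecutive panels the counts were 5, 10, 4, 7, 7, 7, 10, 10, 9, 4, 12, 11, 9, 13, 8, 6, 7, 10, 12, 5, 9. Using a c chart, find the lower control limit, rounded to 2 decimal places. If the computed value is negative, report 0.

0.00

c̄ = (5 + 10 + 4 + 7 + 7 + 7 + 10 + 10 + 9 + 4 + 12 + 11 + 9 + 13 + 8 + 6 + 7 + 10 + 12 + 5 + 9) / 21 = 175 / 21 = 8.3333
LCL = c̄ − 3√c̄ = 8.3333 − 3 × 2.8868 = -0.3269 → 0 (cannot be negative)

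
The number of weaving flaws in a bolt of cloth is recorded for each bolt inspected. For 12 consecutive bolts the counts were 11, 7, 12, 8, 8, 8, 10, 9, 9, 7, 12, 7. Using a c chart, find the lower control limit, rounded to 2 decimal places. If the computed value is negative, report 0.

0.00

c̄ = (11 + 7 + 12 + 8 + 8 + 8 + 10 + 9 + 9 + 7 + 12 + 7) / 12 = 108 / 12 = 9.0000
LCL = c̄ − 3√c̄ = 9.0000 − 3 × 3.0000 = 0.0000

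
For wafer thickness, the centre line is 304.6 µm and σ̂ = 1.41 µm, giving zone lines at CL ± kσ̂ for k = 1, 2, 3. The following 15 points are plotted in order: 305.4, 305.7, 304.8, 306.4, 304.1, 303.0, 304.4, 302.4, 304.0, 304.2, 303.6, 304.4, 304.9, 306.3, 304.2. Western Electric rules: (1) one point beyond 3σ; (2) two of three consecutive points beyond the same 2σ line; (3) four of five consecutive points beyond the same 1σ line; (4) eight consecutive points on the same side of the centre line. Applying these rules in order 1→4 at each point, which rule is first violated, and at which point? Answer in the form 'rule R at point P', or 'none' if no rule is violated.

Zone of each point (C = within 1σ̂, B = 1σ̂–2σ̂, A = 2σ̂–3σ̂, * = beyond 3σ̂; sign = side of CL): 1:+C, 2:+C, 3:+C, 4:+B, 5:-C, 6:-B, 7:-C, 8:-B, 9:-C, 10:-C, 11:-C, 12:-C, 13:+C, 14:+B, 15:-C
Rule 4 (eight consecutive points on the same side of the centre line) is satisfied at point 12.

rule 4 at point 12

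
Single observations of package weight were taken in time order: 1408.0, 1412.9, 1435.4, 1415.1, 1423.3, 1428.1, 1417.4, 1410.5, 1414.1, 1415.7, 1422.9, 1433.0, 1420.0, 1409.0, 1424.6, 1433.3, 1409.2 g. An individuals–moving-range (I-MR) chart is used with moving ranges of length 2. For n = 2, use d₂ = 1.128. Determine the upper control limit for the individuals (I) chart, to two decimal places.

1448.35

X̄ = (1408.0 + 1412.9 + 1435.4 + 1415.1 + 1423.3 + 1428.1 + 1417.4 + 1410.5 + 1414.1 + 1415.7 + 1422.9 + 1433.0 + 1420.0 + 1409.0 + 1424.6 + 1433.3 + 1409.2) / 17 = 1419.5588
Moving ranges: 4.9, 22.5, 20.3, 8.2, 4.8, 10.7, 6.9, 3.6, 1.6, 7.2, 10.1, 13.0, 11.0, 15.6, 8.7, 24.1; M̄R̄ = 173.2000 / 16 = 10.8250
UCL = X̄ + 3·M̄R̄/d₂ = 1419.5588 + 3 × 10.8250 / 1.128 = 1448.3487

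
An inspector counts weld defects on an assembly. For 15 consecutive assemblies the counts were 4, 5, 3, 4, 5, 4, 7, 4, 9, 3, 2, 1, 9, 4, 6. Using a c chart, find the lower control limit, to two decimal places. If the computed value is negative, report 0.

0.00

c̄ = (4 + 5 + 3 + 4 + 5 + 4 + 7 + 4 + 9 + 3 + 2 + 1 + 9 + 4 + 6) / 15 = 70 / 15 = 4.6667
LCL = c̄ − 3√c̄ = 4.6667 − 3 × 2.1602 = -1.8141 → 0 (cannot be negative)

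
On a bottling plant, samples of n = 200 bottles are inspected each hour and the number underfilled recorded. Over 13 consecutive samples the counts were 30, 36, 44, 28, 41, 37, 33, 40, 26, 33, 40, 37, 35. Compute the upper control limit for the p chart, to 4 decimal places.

0.2579

p̄ = Σdᵢ / (k·n) = 460 / (13 × 200) = 0.17692
UCL = p̄ + 3·√(p̄(1−p̄)/n) = 0.17692 + 3 × √(0.17692×0.82308/200) = 0.17692 + 3 × 0.02698 = 0.25787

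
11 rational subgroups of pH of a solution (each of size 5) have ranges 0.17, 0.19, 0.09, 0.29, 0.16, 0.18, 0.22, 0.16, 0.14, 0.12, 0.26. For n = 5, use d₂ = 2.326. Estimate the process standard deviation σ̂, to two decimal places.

R̄ = (0.17 + 0.19 + 0.09 + 0.29 + 0.16 + 0.18 + 0.22 + 0.16 + 0.14 + 0.12 + 0.26) / 11 = 0.1800
σ̂ = R̄ / d₂ = 0.1800 / 2.326 = 0.0774

0.08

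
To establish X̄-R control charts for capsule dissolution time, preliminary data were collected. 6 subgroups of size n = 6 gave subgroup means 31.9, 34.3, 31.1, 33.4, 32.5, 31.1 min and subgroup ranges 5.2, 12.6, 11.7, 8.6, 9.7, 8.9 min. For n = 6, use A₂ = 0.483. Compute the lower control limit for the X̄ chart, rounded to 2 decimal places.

X̄̄ = (31.9 + 34.3 + 31.1 + 33.4 + 32.5 + 31.1) / 6 = 194.3000 / 6 = 32.3833
R̄ = (5.2 + 12.6 + 11.7 + 8.6 + 9.7 + 8.9) / 6 = 56.7000 / 6 = 9.4500
LCL = X̄̄ − A₂·R̄ = 32.3833 − 0.483 × 9.4500 = 27.8190

27.82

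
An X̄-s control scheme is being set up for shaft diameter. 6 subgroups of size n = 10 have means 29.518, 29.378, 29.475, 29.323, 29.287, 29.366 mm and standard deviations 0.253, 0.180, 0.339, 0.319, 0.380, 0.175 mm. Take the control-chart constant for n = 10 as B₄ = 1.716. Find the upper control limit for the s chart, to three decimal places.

0.471

s̄ = (0.253 + 0.180 + 0.339 + 0.319 + 0.380 + 0.175) / 6 = 0.2743
UCL_s = B₄·s̄ = 1.716 × 0.2743 = 0.4708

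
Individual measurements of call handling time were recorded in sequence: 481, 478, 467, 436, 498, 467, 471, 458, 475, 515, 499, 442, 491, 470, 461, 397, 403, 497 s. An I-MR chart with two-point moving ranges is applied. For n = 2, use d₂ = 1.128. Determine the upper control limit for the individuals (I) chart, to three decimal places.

549.603

X̄ = (481 + 478 + 467 + 436 + 498 + 467 + 471 + 458 + 475 + 515 + 499 + 442 + 491 + 470 + 461 + 397 + 403 + 497) / 18 = 467.0000
Moving ranges: 3, 11, 31, 62, 31, 4, 13, 17, 40, 16, 57, 49, 21, 9, 64, 6, 94; M̄R̄ = 528.0000 / 17 = 31.0588
UCL = X̄ + 3·M̄R̄/d₂ = 467.0000 + 3 × 31.0588 / 1.128 = 549.6033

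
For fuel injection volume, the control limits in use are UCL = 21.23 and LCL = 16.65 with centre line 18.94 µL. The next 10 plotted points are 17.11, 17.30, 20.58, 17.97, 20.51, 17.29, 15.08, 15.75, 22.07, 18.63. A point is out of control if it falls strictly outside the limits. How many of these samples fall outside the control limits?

Compare each point to [16.65, 21.23]: sample 7 = 15.08 < LCL; sample 8 = 15.75 < LCL; sample 9 = 22.07 > UCL.

3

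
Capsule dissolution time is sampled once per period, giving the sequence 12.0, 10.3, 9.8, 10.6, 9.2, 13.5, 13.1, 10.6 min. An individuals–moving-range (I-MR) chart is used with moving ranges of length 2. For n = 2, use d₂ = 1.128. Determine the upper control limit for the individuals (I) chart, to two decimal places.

X̄ = (12.0 + 10.3 + 9.8 + 10.6 + 9.2 + 13.5 + 13.1 + 10.6) / 8 = 11.1375
Moving ranges: 1.7, 0.5, 0.8, 1.4, 4.3, 0.4, 2.5; M̄R̄ = 11.6000 / 7 = 1.6571
UCL = X̄ + 3·M̄R̄/d₂ = 11.1375 + 3 × 1.6571 / 1.128 = 15.5448

15.54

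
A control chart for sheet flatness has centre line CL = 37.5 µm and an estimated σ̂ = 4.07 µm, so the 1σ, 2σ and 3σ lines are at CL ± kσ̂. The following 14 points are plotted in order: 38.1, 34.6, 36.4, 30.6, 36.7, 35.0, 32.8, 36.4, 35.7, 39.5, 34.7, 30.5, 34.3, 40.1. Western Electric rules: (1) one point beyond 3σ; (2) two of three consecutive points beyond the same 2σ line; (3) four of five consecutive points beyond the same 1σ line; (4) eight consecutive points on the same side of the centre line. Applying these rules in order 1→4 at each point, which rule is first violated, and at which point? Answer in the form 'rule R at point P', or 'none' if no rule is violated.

Zone of each point (C = within 1σ̂, B = 1σ̂–2σ̂, A = 2σ̂–3σ̂, * = beyond 3σ̂; sign = side of CL): 1:+C, 2:-C, 3:-C, 4:-B, 5:-C, 6:-C, 7:-B, 8:-C, 9:-C, 10:+C, 11:-C, 12:-B, 13:-C, 14:+C
Rule 4 (eight consecutive points on the same side of the centre line) is satisfied at point 9.

rule 4 at point 9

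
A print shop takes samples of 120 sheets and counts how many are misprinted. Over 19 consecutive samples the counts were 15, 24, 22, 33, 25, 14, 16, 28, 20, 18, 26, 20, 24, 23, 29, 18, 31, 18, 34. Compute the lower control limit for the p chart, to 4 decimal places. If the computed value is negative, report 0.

0.0842

p̄ = Σdᵢ / (k·n) = 438 / (19 × 120) = 0.19211
LCL = p̄ − 3·√(p̄(1−p̄)/n) = 0.19211 − 3 × 0.03596 = 0.08422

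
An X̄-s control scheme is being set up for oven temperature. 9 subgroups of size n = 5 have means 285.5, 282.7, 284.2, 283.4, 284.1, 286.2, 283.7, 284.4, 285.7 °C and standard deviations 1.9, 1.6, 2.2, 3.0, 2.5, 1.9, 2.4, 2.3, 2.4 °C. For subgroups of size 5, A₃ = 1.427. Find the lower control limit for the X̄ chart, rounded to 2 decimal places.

281.23

X̄̄ = (285.5 + 282.7 + 284.2 + 283.4 + 284.1 + 286.2 + 283.7 + 284.4 + 285.7) / 9 = 284.4333
s̄ = (1.9 + 1.6 + 2.2 + 3.0 + 2.5 + 1.9 + 2.4 + 2.3 + 2.4) / 9 = 2.2444
LCL = X̄̄ − A₃·s̄ = 284.4333 − 1.427 × 2.2444 = 281.2305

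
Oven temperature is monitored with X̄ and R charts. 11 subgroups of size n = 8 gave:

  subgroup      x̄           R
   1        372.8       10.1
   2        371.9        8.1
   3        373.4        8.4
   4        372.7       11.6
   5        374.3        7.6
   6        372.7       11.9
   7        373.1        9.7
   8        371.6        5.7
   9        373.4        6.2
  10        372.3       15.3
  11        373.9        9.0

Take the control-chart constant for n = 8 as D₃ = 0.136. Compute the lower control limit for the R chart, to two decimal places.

1.28

R̄ = (10.1 + 8.1 + 8.4 + 11.6 + 7.6 + 11.9 + 9.7 + 5.7 + 6.2 + 15.3 + 9.0) / 11 = 103.6000 / 11 = 9.4182
LCL_R = D₃·R̄ = 0.136 × 9.4182 = 1.2809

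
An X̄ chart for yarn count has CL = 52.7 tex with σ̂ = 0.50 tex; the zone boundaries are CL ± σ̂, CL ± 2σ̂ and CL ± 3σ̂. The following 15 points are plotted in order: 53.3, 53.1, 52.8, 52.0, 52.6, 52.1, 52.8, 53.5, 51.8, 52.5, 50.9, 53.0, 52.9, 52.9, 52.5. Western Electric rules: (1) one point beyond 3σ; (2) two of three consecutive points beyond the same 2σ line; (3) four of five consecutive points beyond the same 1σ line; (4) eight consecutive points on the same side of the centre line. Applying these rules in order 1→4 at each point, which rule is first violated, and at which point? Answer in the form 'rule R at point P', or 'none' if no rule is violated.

Zone of each point (C = within 1σ̂, B = 1σ̂–2σ̂, A = 2σ̂–3σ̂, * = beyond 3σ̂; sign = side of CL): 1:+B, 2:+C, 3:+C, 4:-B, 5:-C, 6:-B, 7:+C, 8:+B, 9:-B, 10:-C, 11:-*, 12:+C, 13:+C, 14:+C, 15:-C
Rule 1 (one point beyond the 3σ limits) is satisfied at point 11.

rule 1 at point 11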